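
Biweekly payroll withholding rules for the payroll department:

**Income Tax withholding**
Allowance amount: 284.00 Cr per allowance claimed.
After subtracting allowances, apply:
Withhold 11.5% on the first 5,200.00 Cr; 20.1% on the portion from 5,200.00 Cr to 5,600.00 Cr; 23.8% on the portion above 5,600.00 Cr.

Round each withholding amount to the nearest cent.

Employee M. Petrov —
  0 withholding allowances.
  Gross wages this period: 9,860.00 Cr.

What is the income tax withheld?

Income Tax: taxable = 9,860.00 Cr
  678.40 Cr + 23.8% × (9,860.00 Cr − 5,600.00 Cr) = 678.40 Cr + 23.8% × 4,260.00 Cr = 1,692.28 Cr

1,692.28 Cr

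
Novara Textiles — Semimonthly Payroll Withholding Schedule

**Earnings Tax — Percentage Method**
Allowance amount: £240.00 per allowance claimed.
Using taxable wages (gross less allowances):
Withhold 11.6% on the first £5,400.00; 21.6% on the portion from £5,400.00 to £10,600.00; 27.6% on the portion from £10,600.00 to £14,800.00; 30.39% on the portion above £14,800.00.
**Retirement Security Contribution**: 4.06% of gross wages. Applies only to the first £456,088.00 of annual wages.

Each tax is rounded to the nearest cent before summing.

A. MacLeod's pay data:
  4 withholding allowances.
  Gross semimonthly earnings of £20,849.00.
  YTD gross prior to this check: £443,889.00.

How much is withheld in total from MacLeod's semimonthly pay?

Earnings Tax: taxable = £20,849.00 − 4×£240.00 = £19,889.00
  £2,908.80 + 30.39% × (£19,889.00 − £14,800.00) = £2,908.80 + 30.39% × £5,089.00 = £4,455.35
Retirement Security Contribution: cap £456,088.00 − YTD £443,889.00 = £12,199.00 subject; 4.06% × £12,199.00 = £495.28
Total: £4,455.35 + £495.28 = £4,950.63

£4,950.63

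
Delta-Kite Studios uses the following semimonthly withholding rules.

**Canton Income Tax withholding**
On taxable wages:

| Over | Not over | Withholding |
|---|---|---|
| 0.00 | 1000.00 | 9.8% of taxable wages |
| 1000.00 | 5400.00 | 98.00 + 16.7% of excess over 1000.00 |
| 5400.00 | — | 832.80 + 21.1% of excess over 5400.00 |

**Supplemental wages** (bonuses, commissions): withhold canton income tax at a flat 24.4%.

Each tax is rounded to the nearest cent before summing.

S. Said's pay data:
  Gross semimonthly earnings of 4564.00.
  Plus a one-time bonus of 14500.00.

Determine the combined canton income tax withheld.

Canton Income Tax: taxable = 4564.00
  98.00 + 16.7% × (4564.00 − 1000.00) = 98.00 + 16.7% × 3564.00 = 693.19
Supplemental (24.4% flat on bonus): 24.4% × 14500.00 = 3538.00
Total canton income tax: 693.19 + 3538.00 = 4231.19

4231.19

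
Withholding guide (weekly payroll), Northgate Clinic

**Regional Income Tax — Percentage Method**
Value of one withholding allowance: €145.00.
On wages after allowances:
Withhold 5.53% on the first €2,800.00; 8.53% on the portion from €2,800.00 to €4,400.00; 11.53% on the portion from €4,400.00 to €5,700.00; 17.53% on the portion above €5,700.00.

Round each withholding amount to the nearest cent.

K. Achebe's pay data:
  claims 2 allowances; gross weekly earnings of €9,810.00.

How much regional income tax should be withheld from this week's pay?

Regional Income Tax: taxable = €9,810.00 − 2×€145.00 = €9,520.00
  €441.21 + 17.53% × (€9,520.00 − €5,700.00) = €441.21 + 17.53% × €3,820.00 = €1,110.86

€1,110.86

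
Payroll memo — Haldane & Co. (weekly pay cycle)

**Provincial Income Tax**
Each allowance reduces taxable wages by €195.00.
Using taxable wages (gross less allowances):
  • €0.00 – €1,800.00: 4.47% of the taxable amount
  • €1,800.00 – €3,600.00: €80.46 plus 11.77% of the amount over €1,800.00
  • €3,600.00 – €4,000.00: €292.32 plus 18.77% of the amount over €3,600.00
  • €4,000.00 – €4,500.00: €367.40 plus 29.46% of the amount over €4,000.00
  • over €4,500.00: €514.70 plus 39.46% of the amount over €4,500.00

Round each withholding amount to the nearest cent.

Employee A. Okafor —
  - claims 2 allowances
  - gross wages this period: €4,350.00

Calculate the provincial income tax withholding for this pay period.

€359.89

Provincial Income Tax: taxable = €4,350.00 − 2×€195.00 = €3,960.00
  €292.32 + 18.77% × (€3,960.00 − €3,600.00) = €292.32 + 18.77% × €360.00 = €359.89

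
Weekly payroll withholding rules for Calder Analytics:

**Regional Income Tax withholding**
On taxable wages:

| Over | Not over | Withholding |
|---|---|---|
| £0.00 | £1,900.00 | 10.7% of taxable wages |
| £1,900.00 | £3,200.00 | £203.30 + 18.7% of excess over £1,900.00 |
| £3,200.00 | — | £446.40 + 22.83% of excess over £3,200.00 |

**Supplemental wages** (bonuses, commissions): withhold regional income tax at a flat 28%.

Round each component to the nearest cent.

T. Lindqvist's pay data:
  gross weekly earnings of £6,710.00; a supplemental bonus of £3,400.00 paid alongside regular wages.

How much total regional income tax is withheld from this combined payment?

Regional Income Tax: taxable = £6,710.00
  £446.40 + 22.83% × (£6,710.00 − £3,200.00) = £446.40 + 22.83% × £3,510.00 = £1,247.73
Supplemental (28% flat on bonus): 28% × £3,400.00 = £952.00
Total regional income tax: £1,247.73 + £952.00 = £2,199.73

£2,199.73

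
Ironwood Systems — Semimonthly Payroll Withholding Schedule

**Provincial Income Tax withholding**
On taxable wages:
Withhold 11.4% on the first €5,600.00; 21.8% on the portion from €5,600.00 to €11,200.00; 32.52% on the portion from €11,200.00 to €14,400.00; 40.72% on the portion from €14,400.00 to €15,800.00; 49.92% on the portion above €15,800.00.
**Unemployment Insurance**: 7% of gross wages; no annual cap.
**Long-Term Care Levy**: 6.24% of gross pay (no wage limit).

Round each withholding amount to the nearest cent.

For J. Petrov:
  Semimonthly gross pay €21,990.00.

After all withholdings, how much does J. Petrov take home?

Provincial Income Tax: taxable = €21,990.00
  €3,469.92 + 49.92% × (€21,990.00 − €15,800.00) = €3,469.92 + 49.92% × €6,190.00 = €6,559.97
Unemployment Insurance: 7% × €21,990.00 = €1,539.30
Long-Term Care Levy: 6.24% × €21,990.00 = €1,372.18
Total withheld: €6,559.97 + €1,539.30 + €1,372.18 = €9,471.45
Net pay: €21,990.00 − €9,471.45 = €12,518.55

€12,518.55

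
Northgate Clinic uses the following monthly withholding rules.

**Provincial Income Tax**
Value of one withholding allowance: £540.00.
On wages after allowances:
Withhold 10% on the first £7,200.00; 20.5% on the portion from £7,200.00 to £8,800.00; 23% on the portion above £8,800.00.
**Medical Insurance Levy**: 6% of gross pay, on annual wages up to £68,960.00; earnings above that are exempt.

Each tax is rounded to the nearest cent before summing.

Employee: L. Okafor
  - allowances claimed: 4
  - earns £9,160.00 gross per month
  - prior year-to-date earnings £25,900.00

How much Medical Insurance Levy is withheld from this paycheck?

Medical Insurance Levy: 6% × £9,160.00 = £549.60

£549.60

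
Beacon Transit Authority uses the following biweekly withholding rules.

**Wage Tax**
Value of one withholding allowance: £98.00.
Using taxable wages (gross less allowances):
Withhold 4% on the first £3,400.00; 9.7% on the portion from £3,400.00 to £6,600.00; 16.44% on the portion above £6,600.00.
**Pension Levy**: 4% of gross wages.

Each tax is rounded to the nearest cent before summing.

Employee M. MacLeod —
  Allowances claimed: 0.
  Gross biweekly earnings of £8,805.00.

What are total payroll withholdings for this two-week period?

£1,161.10

Wage Tax: taxable = £8,805.00
  £446.40 + 16.44% × (£8,805.00 − £6,600.00) = £446.40 + 16.44% × £2,205.00 = £808.90
Pension Levy: 4% × £8,805.00 = £352.20
Total: £808.90 + £352.20 = £1,161.10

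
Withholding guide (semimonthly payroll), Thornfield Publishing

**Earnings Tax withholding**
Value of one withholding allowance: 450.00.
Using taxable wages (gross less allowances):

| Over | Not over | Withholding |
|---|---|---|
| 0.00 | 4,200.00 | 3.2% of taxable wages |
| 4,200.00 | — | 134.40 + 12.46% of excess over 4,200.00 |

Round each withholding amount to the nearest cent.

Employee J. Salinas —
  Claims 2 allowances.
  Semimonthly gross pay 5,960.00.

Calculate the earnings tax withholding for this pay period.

241.56

Earnings Tax: taxable = 5,960.00 − 2×450.00 = 5,060.00
  134.40 + 12.46% × (5,060.00 − 4,200.00) = 134.40 + 12.46% × 860.00 = 241.56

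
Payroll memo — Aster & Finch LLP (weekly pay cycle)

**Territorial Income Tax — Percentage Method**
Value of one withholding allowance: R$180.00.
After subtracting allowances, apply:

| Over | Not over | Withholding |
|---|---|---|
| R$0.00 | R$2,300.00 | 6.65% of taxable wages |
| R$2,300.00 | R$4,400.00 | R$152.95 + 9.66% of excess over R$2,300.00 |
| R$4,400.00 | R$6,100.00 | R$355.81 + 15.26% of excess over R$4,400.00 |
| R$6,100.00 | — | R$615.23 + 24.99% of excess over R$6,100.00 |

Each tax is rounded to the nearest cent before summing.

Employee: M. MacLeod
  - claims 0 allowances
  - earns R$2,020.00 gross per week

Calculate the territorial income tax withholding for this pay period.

Territorial Income Tax: taxable = R$2,020.00
  6.65% × R$2,020.00 = R$134.33

R$134.33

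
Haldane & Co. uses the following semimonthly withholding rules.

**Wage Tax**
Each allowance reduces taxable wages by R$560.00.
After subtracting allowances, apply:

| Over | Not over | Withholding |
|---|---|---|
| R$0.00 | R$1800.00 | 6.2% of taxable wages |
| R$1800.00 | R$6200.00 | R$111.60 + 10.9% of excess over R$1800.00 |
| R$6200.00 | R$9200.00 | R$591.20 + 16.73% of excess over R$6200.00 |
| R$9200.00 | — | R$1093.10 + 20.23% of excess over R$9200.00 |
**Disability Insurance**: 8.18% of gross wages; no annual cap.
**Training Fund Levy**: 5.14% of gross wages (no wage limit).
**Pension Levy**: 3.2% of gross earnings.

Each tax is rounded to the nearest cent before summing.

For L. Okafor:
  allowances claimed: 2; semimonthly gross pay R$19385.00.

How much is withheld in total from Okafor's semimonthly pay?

R$6129.35

Wage Tax: taxable = R$19385.00 − 2×R$560.00 = R$18265.00
  R$1093.10 + 20.23% × (R$18265.00 − R$9200.00) = R$1093.10 + 20.23% × R$9065.00 = R$2926.95
Disability Insurance: 8.18% × R$19385.00 = R$1585.69
Training Fund Levy: 5.14% × R$19385.00 = R$996.39
Pension Levy: 3.2% × R$19385.00 = R$620.32
Total: R$2926.95 + R$1585.69 + R$996.39 + R$620.32 = R$6129.35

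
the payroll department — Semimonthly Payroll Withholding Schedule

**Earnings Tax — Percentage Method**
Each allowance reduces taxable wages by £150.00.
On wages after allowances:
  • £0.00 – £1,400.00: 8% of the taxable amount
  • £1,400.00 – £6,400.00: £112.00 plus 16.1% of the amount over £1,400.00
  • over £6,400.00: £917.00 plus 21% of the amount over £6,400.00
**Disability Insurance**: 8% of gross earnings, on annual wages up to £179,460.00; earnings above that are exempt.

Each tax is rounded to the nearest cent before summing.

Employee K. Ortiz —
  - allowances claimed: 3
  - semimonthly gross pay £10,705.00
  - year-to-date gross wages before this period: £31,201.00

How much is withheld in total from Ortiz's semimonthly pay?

Earnings Tax: taxable = £10,705.00 − 3×£150.00 = £10,255.00
  £917.00 + 21% × (£10,255.00 − £6,400.00) = £917.00 + 21% × £3,855.00 = £1,726.55
Disability Insurance: 8% × £10,705.00 = £856.40
Total: £1,726.55 + £856.40 = £2,582.95

£2,582.95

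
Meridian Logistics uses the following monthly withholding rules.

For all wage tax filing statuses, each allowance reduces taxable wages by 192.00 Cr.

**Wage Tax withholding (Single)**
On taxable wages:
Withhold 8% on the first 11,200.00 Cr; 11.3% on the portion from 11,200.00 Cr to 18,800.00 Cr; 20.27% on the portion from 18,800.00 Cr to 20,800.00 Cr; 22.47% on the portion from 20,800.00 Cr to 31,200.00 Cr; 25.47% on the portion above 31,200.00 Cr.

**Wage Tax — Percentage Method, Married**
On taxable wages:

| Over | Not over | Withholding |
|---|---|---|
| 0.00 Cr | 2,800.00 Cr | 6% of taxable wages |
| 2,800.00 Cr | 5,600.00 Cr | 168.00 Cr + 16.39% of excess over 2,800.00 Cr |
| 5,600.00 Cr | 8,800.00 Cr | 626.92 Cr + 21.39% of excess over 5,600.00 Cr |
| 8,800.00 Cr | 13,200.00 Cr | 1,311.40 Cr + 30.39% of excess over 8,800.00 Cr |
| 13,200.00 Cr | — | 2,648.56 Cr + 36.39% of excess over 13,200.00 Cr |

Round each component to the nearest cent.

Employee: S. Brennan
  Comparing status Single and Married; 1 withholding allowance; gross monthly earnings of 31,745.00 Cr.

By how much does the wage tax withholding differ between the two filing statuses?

Wage Tax (Single): taxable = 31,745.00 Cr − 1×192.00 Cr = 31,553.00 Cr
  4,497.08 Cr + 25.47% × (31,553.00 Cr − 31,200.00 Cr) = 4,497.08 Cr + 25.47% × 353.00 Cr = 4,586.99 Cr
Wage Tax (Married): taxable = 31,745.00 Cr − 1×192.00 Cr = 31,553.00 Cr
  2,648.56 Cr + 36.39% × (31,553.00 Cr − 13,200.00 Cr) = 2,648.56 Cr + 36.39% × 18,353.00 Cr = 9,327.22 Cr
Difference: |4,586.99 Cr − 9,327.22 Cr| = 4,740.23 Cr (higher under Married)

4,740.23 Cr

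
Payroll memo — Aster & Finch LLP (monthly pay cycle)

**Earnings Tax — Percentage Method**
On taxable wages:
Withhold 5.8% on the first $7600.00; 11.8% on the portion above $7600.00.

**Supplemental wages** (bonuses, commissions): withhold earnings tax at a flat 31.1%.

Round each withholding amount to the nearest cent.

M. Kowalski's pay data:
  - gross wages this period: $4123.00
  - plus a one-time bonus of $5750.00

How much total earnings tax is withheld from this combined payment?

$2027.38

Earnings Tax: taxable = $4123.00
  5.8% × $4123.00 = $239.13
Supplemental (31.1% flat on bonus): 31.1% × $5750.00 = $1788.25
Total earnings tax: $239.13 + $1788.25 = $2027.38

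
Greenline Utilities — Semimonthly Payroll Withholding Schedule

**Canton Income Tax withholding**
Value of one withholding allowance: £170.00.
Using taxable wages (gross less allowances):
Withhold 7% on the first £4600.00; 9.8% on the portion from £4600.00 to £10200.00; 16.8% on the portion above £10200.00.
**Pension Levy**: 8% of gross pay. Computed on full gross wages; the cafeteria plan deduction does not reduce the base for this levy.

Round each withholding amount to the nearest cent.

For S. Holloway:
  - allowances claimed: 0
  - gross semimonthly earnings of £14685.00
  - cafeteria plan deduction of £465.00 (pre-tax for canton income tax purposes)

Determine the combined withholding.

Canton Income Tax: taxable = £14685.00 − £465.00 = £14220.00
  £870.80 + 16.8% × (£14220.00 − £10200.00) = £870.80 + 16.8% × £4020.00 = £1546.16
Pension Levy: 8% × £14685.00 = £1174.80
Total: £1546.16 + £1174.80 = £2720.96

£2720.96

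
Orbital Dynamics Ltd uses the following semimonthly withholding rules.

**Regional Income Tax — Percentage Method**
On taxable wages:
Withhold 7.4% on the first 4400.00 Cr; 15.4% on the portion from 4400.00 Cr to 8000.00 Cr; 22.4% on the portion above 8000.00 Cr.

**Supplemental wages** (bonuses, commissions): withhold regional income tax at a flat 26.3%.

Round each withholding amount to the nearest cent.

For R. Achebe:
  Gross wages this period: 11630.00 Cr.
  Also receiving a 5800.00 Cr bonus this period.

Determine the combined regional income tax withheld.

Regional Income Tax: taxable = 11630.00 Cr
  880.00 Cr + 22.4% × (11630.00 Cr − 8000.00 Cr) = 880.00 Cr + 22.4% × 3630.00 Cr = 1693.12 Cr
Supplemental (26.3% flat on bonus): 26.3% × 5800.00 Cr = 1525.40 Cr
Total regional income tax: 1693.12 Cr + 1525.40 Cr = 3218.52 Cr

3218.52 Cr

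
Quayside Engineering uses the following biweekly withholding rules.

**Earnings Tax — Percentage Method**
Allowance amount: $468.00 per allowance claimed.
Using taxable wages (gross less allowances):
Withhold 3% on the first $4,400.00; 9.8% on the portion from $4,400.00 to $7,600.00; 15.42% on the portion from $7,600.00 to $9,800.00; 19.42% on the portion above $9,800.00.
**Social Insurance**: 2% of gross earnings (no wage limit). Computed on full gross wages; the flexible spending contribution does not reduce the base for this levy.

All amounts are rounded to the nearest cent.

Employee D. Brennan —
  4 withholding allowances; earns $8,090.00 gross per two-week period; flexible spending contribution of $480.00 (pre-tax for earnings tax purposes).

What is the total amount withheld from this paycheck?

$424.92

Earnings Tax: taxable = $8,090.00 − $480.00 − 4×$468.00 = $5,738.00
  $132.00 + 9.8% × ($5,738.00 − $4,400.00) = $132.00 + 9.8% × $1,338.00 = $263.12
Social Insurance: 2% × $8,090.00 = $161.80
Total: $263.12 + $161.80 = $424.92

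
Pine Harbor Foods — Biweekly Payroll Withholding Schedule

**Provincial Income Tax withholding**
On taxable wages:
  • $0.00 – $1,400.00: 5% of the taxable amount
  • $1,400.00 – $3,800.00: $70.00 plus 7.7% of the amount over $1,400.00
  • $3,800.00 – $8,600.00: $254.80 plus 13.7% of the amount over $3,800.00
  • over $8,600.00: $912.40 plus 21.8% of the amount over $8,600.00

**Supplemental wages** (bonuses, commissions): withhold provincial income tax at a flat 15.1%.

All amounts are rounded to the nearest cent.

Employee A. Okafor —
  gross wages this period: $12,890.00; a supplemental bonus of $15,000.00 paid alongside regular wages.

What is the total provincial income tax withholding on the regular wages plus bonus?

$4,112.62

Provincial Income Tax: taxable = $12,890.00
  $912.40 + 21.8% × ($12,890.00 − $8,600.00) = $912.40 + 21.8% × $4,290.00 = $1,847.62
Supplemental (15.1% flat on bonus): 15.1% × $15,000.00 = $2,265.00
Total provincial income tax: $1,847.62 + $2,265.00 = $4,112.62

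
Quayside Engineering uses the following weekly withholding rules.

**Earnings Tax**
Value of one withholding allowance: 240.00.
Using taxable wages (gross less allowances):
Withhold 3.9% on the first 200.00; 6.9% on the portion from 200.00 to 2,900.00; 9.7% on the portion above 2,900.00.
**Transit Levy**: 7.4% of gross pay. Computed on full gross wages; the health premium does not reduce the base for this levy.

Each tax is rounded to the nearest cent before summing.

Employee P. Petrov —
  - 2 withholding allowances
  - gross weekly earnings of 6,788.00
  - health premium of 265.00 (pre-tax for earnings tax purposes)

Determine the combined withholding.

1,001.28

Earnings Tax: taxable = 6,788.00 − 265.00 − 2×240.00 = 6,043.00
  194.10 + 9.7% × (6,043.00 − 2,900.00) = 194.10 + 9.7% × 3,143.00 = 498.97
Transit Levy: 7.4% × 6,788.00 = 502.31
Total: 498.97 + 502.31 = 1,001.28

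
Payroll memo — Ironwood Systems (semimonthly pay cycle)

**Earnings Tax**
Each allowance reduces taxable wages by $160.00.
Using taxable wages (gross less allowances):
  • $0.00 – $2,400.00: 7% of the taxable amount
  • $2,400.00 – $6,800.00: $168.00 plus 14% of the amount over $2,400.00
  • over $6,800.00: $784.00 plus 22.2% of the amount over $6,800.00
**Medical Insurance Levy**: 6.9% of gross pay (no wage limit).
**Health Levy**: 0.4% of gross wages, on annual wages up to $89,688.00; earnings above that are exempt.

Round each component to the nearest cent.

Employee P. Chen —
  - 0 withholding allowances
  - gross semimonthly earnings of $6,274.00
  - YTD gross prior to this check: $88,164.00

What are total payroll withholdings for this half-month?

Earnings Tax: taxable = $6,274.00
  $168.00 + 14% × ($6,274.00 − $2,400.00) = $168.00 + 14% × $3,874.00 = $710.36
Medical Insurance Levy: 6.9% × $6,274.00 = $432.91
Health Levy: cap $89,688.00 − YTD $88,164.00 = $1,524.00 subject; 0.4% × $1,524.00 = $6.10
Total: $710.36 + $432.91 + $6.10 = $1,149.37

$1,149.37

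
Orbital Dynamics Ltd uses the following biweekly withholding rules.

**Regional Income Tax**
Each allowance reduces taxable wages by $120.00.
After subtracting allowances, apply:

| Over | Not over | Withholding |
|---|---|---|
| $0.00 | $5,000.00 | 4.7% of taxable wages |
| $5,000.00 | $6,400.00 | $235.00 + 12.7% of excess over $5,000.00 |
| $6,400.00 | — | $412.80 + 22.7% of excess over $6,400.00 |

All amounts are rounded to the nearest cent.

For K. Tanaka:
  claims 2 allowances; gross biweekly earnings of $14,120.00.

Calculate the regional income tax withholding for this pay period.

$2,110.76

Regional Income Tax: taxable = $14,120.00 − 2×$120.00 = $13,880.00
  $412.80 + 22.7% × ($13,880.00 − $6,400.00) = $412.80 + 22.7% × $7,480.00 = $2,110.76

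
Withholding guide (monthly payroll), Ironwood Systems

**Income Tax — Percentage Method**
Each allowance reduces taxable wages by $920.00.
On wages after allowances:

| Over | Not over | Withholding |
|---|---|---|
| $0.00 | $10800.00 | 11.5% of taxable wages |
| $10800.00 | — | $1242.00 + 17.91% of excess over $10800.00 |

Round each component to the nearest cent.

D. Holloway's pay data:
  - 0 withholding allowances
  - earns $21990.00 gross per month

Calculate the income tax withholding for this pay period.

$3246.13

Income Tax: taxable = $21990.00
  $1242.00 + 17.91% × ($21990.00 − $10800.00) = $1242.00 + 17.91% × $11190.00 = $3246.13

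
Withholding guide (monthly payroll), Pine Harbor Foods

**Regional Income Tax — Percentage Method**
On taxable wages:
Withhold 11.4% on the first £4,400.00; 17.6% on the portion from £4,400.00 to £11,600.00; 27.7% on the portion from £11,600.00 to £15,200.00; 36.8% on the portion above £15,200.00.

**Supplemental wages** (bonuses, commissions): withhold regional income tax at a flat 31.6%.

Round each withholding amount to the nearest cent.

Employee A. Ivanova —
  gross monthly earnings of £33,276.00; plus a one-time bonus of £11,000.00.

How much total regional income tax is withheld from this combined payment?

£12,893.97

Regional Income Tax: taxable = £33,276.00
  £2,766.00 + 36.8% × (£33,276.00 − £15,200.00) = £2,766.00 + 36.8% × £18,076.00 = £9,417.97
Supplemental (31.6% flat on bonus): 31.6% × £11,000.00 = £3,476.00
Total regional income tax: £9,417.97 + £3,476.00 = £12,893.97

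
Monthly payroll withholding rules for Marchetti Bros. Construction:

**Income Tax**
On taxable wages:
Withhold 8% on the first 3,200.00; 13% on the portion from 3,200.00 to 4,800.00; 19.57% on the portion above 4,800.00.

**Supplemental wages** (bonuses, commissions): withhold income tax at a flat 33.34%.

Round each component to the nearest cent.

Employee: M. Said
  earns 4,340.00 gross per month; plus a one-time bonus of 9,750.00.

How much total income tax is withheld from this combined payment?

3,654.85

Income Tax: taxable = 4,340.00
  256.00 + 13% × (4,340.00 − 3,200.00) = 256.00 + 13% × 1,140.00 = 404.20
Supplemental (33.34% flat on bonus): 33.34% × 9,750.00 = 3,250.65
Total income tax: 404.20 + 3,250.65 = 3,654.85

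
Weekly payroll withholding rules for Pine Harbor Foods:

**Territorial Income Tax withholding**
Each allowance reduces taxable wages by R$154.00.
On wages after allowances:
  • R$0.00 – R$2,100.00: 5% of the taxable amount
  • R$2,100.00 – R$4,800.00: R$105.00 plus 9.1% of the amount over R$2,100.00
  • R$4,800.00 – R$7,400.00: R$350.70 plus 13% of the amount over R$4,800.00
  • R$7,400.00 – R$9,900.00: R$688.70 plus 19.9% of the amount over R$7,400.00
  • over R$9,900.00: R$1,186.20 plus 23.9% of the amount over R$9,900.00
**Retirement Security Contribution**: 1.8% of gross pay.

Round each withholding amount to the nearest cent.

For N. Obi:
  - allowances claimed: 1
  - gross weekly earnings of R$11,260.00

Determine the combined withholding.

R$1,677.11

Territorial Income Tax: taxable = R$11,260.00 − 1×R$154.00 = R$11,106.00
  R$1,186.20 + 23.9% × (R$11,106.00 − R$9,900.00) = R$1,186.20 + 23.9% × R$1,206.00 = R$1,474.43
Retirement Security Contribution: 1.8% × R$11,260.00 = R$202.68
Total: R$1,474.43 + R$202.68 = R$1,677.11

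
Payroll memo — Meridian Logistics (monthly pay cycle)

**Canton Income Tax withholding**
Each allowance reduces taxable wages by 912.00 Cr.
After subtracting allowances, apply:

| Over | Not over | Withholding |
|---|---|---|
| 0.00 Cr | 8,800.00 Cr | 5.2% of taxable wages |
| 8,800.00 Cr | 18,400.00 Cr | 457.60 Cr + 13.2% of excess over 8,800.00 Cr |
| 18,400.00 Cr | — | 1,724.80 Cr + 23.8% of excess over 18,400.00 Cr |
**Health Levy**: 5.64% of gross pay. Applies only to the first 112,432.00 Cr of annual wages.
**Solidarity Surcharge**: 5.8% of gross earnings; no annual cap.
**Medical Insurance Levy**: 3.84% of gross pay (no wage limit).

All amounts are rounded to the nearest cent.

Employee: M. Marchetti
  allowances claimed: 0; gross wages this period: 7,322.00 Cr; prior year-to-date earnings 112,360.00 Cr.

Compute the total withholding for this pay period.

Canton Income Tax: taxable = 7,322.00 Cr
  5.2% × 7,322.00 Cr = 380.74 Cr
Health Levy: cap 112,432.00 Cr − YTD 112,360.00 Cr = 72.00 Cr subject; 5.64% × 72.00 Cr = 4.06 Cr
Solidarity Surcharge: 5.8% × 7,322.00 Cr = 424.68 Cr
Medical Insurance Levy: 3.84% × 7,322.00 Cr = 281.16 Cr
Total: 380.74 Cr + 4.06 Cr + 424.68 Cr + 281.16 Cr = 1,090.64 Cr

1,090.64 Cr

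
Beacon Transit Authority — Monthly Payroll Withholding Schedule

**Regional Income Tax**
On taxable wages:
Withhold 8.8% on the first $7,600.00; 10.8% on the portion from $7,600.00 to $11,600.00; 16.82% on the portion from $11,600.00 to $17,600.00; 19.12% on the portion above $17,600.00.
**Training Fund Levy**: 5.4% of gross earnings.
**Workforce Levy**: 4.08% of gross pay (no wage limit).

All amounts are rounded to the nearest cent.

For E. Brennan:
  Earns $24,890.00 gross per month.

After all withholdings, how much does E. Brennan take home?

Regional Income Tax: taxable = $24,890.00
  $2,110.00 + 19.12% × ($24,890.00 − $17,600.00) = $2,110.00 + 19.12% × $7,290.00 = $3,503.85
Training Fund Levy: 5.4% × $24,890.00 = $1,344.06
Workforce Levy: 4.08% × $24,890.00 = $1,015.51
Total withheld: $3,503.85 + $1,344.06 + $1,015.51 = $5,863.42
Net pay: $24,890.00 − $5,863.42 = $19,026.58

$19,026.58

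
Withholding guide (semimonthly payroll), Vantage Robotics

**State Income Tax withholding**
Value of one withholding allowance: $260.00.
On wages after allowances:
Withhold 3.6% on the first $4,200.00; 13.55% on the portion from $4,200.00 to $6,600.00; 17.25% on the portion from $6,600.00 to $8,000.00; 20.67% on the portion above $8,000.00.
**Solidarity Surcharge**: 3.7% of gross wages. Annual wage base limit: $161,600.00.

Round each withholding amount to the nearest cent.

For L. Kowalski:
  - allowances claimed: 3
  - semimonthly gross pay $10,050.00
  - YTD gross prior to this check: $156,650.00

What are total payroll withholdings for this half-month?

State Income Tax: taxable = $10,050.00 − 3×$260.00 = $9,270.00
  $717.90 + 20.67% × ($9,270.00 − $8,000.00) = $717.90 + 20.67% × $1,270.00 = $980.41
Solidarity Surcharge: cap $161,600.00 − YTD $156,650.00 = $4,950.00 subject; 3.7% × $4,950.00 = $183.15
Total: $980.41 + $183.15 = $1,163.56

$1,163.56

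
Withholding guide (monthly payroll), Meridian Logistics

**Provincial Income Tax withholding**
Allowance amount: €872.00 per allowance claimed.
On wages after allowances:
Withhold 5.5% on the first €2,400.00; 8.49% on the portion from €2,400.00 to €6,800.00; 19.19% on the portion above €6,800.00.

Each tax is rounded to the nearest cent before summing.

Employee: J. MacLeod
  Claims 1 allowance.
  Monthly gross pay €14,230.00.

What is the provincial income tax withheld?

€1,764.04

Provincial Income Tax: taxable = €14,230.00 − 1×€872.00 = €13,358.00
  €505.56 + 19.19% × (€13,358.00 − €6,800.00) = €505.56 + 19.19% × €6,558.00 = €1,764.04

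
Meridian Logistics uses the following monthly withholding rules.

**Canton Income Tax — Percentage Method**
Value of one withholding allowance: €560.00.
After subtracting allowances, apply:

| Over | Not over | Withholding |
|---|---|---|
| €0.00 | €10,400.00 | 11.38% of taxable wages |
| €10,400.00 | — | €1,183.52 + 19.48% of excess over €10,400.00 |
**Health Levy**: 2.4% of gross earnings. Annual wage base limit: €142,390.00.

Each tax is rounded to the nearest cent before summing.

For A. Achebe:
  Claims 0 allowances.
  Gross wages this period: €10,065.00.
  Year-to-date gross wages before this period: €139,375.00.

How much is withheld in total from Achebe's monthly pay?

€1,217.76

Canton Income Tax: taxable = €10,065.00
  11.38% × €10,065.00 = €1,145.40
Health Levy: cap €142,390.00 − YTD €139,375.00 = €3,015.00 subject; 2.4% × €3,015.00 = €72.36
Total: €1,145.40 + €72.36 = €1,217.76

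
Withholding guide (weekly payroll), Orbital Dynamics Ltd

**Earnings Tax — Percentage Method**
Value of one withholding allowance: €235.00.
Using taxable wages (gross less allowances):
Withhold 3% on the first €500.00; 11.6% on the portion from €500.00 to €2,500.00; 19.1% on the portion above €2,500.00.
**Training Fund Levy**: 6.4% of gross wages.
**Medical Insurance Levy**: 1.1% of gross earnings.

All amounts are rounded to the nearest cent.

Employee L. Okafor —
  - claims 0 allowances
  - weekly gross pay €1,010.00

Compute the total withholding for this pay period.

€149.91

Earnings Tax: taxable = €1,010.00
  €15.00 + 11.6% × (€1,010.00 − €500.00) = €15.00 + 11.6% × €510.00 = €74.16
Training Fund Levy: 6.4% × €1,010.00 = €64.64
Medical Insurance Levy: 1.1% × €1,010.00 = €11.11
Total: €74.16 + €64.64 + €11.11 = €149.91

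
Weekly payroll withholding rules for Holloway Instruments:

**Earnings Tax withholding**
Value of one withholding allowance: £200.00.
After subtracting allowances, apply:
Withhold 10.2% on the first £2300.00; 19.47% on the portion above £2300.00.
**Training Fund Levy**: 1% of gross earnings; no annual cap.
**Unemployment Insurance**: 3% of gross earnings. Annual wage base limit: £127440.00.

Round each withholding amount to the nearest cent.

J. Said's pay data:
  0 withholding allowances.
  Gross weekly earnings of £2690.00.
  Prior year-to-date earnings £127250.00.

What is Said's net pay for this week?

£2346.87

Earnings Tax: taxable = £2690.00
  £234.60 + 19.47% × (£2690.00 − £2300.00) = £234.60 + 19.47% × £390.00 = £310.53
Training Fund Levy: 1% × £2690.00 = £26.90
Unemployment Insurance: cap £127440.00 − YTD £127250.00 = £190.00 subject; 3% × £190.00 = £5.70
Total withheld: £310.53 + £26.90 + £5.70 = £343.13
Net pay: £2690.00 − £343.13 = £2346.87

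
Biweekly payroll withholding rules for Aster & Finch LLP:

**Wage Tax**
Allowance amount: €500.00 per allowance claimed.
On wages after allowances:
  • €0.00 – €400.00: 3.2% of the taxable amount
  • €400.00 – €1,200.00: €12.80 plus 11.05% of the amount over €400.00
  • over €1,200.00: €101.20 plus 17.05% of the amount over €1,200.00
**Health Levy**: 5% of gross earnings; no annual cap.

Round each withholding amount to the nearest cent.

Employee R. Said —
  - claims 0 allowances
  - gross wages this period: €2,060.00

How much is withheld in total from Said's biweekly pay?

Wage Tax: taxable = €2,060.00
  €101.20 + 17.05% × (€2,060.00 − €1,200.00) = €101.20 + 17.05% × €860.00 = €247.83
Health Levy: 5% × €2,060.00 = €103.00
Total: €247.83 + €103.00 = €350.83

€350.83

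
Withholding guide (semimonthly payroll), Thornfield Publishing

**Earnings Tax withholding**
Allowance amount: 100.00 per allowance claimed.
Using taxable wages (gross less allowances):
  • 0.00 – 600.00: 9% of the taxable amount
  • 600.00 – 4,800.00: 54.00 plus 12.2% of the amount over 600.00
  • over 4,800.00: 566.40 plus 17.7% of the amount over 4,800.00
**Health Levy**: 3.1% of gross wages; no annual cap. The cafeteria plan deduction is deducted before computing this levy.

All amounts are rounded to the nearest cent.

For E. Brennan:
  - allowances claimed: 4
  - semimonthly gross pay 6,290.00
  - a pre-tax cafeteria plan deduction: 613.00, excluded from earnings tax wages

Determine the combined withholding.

826.82

Earnings Tax: taxable = 6,290.00 − 613.00 − 4×100.00 = 5,277.00
  566.40 + 17.7% × (5,277.00 − 4,800.00) = 566.40 + 17.7% × 477.00 = 650.83
Health Levy: 3.1% × 5,677.00 = 175.99
Total: 650.83 + 175.99 = 826.82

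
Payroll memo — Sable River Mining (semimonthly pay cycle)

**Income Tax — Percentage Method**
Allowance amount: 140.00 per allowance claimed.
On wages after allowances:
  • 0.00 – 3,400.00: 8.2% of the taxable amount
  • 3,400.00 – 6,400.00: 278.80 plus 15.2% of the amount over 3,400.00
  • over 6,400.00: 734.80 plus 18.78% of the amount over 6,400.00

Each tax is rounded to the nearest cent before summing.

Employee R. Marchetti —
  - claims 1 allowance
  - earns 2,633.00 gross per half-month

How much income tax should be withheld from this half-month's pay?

Income Tax: taxable = 2,633.00 − 1×140.00 = 2,493.00
  8.2% × 2,493.00 = 204.43

204.43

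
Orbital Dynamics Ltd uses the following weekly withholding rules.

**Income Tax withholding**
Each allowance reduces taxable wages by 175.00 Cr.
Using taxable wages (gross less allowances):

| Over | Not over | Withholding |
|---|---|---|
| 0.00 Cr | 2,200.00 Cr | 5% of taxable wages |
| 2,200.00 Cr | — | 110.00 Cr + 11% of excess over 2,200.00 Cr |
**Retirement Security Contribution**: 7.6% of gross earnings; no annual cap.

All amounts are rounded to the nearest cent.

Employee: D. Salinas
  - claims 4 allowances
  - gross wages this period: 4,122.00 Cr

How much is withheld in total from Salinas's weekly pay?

Income Tax: taxable = 4,122.00 Cr − 4×175.00 Cr = 3,422.00 Cr
  110.00 Cr + 11% × (3,422.00 Cr − 2,200.00 Cr) = 110.00 Cr + 11% × 1,222.00 Cr = 244.42 Cr
Retirement Security Contribution: 7.6% × 4,122.00 Cr = 313.27 Cr
Total: 244.42 Cr + 313.27 Cr = 557.69 Cr

557.69 Cr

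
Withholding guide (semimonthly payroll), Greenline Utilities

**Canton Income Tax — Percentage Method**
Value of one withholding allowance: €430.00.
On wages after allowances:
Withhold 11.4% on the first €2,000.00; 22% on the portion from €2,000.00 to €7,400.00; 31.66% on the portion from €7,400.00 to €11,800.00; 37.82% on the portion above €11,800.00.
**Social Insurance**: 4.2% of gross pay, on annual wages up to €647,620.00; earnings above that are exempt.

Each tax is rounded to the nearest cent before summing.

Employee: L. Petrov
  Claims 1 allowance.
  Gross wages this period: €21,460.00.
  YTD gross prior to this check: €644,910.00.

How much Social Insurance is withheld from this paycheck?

€113.82

Social Insurance: cap €647,620.00 − YTD €644,910.00 = €2,710.00 subject; 4.2% × €2,710.00 = €113.82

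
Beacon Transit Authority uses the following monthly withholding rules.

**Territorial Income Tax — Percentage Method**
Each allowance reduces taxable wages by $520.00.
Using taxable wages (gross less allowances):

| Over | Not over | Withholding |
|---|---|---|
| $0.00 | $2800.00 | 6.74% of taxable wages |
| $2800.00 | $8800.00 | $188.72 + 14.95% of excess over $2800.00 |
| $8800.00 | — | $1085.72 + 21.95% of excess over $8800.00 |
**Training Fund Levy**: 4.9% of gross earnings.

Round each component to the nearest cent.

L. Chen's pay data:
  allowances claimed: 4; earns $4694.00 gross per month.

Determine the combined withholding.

Territorial Income Tax: taxable = $4694.00 − 4×$520.00 = $2614.00
  6.74% × $2614.00 = $176.18
Training Fund Levy: 4.9% × $4694.00 = $230.01
Total: $176.18 + $230.01 = $406.19

$406.19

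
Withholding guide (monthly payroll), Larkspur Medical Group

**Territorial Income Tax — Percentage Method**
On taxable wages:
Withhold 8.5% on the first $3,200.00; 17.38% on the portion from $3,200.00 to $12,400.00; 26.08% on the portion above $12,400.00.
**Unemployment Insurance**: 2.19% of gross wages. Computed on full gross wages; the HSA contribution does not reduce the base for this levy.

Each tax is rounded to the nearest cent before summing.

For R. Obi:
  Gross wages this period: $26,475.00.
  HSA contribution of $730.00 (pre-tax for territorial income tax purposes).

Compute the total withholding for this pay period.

$5,931.14

Territorial Income Tax: taxable = $26,475.00 − $730.00 = $25,745.00
  $1,870.96 + 26.08% × ($25,745.00 − $12,400.00) = $1,870.96 + 26.08% × $13,345.00 = $5,351.34
Unemployment Insurance: 2.19% × $26,475.00 = $579.80
Total: $5,351.34 + $579.80 = $5,931.14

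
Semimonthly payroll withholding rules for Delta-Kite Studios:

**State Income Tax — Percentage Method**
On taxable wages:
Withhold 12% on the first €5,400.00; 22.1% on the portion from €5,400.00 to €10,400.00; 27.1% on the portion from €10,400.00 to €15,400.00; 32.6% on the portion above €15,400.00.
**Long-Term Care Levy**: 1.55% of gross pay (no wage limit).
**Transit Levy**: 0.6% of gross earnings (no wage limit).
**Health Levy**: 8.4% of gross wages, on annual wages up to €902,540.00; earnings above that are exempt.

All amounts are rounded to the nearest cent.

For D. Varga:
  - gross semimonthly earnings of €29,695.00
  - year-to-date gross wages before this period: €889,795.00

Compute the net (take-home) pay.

€20,217.81

State Income Tax: taxable = €29,695.00
  €3,108.00 + 32.6% × (€29,695.00 − €15,400.00) = €3,108.00 + 32.6% × €14,295.00 = €7,768.17
Long-Term Care Levy: 1.55% × €29,695.00 = €460.27
Transit Levy: 0.6% × €29,695.00 = €178.17
Health Levy: cap €902,540.00 − YTD €889,795.00 = €12,745.00 subject; 8.4% × €12,745.00 = €1,070.58
Total withheld: €7,768.17 + €460.27 + €178.17 + €1,070.58 = €9,477.19
Net pay: €29,695.00 − €9,477.19 = €20,217.81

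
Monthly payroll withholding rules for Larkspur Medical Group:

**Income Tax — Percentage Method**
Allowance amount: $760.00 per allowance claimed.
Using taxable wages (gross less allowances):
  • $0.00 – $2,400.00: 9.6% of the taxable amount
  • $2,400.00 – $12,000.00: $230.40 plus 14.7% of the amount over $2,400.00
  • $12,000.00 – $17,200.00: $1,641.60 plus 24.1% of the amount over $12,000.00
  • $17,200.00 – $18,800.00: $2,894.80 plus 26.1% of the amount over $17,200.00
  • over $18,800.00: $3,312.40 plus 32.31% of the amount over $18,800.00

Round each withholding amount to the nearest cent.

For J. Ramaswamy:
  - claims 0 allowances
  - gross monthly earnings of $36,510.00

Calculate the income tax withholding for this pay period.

$9,034.50

Income Tax: taxable = $36,510.00
  $3,312.40 + 32.31% × ($36,510.00 − $18,800.00) = $3,312.40 + 32.31% × $17,710.00 = $9,034.50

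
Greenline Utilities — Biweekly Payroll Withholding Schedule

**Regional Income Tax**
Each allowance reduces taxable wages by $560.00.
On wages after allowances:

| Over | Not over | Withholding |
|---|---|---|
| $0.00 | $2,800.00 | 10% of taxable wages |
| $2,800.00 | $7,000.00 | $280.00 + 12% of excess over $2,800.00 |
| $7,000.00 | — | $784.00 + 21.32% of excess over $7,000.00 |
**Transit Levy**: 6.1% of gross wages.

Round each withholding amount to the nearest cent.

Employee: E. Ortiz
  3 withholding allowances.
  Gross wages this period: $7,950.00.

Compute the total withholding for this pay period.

$1,181.35

Regional Income Tax: taxable = $7,950.00 − 3×$560.00 = $6,270.00
  $280.00 + 12% × ($6,270.00 − $2,800.00) = $280.00 + 12% × $3,470.00 = $696.40
Transit Levy: 6.1% × $7,950.00 = $484.95
Total: $696.40 + $484.95 = $1,181.35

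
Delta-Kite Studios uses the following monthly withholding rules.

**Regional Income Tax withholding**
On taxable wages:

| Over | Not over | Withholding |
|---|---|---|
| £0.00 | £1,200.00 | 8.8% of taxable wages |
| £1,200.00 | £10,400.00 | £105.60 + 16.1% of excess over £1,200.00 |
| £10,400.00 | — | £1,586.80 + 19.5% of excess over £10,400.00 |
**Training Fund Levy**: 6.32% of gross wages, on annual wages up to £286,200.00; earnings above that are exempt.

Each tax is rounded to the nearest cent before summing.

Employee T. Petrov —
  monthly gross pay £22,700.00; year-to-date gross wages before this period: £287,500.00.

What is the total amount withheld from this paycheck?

£3,985.30

Regional Income Tax: taxable = £22,700.00
  £1,586.80 + 19.5% × (£22,700.00 − £10,400.00) = £1,586.80 + 19.5% × £12,300.00 = £3,985.30
Training Fund Levy: YTD £287,500.00 ≥ cap £286,200.00 → £0.00
Total: £3,985.30 + £0.00 = £3,985.30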